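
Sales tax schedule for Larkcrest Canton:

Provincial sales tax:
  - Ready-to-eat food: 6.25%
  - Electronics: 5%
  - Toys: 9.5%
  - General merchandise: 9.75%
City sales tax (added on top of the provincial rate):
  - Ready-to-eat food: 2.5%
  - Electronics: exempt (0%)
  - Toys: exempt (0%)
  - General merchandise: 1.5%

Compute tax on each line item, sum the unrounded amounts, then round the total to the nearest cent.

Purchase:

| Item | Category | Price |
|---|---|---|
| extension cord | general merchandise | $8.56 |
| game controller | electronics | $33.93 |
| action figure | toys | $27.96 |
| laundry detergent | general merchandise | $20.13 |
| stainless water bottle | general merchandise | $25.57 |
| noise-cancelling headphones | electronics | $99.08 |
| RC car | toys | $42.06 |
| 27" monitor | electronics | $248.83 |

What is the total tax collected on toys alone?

$6.65

Action figure $27.96: toys → 9.5% + 0% city = 9.5% → $2.6562
RC car $42.06: toys → 9.5% + 0% city = 9.5% → $3.9957
Tax on toys: unrounded sum = $6.6519 → $6.65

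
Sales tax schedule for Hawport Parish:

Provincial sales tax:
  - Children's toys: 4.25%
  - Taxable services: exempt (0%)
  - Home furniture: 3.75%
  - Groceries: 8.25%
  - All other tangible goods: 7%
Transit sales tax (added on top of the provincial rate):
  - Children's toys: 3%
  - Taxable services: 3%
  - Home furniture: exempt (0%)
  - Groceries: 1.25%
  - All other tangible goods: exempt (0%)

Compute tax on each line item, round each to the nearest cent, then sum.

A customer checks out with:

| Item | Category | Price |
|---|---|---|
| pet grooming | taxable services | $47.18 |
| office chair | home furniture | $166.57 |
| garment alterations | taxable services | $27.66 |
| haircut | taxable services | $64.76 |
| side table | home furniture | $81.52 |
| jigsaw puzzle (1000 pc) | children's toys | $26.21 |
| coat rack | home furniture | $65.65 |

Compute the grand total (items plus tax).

$497.41

Pet grooming $47.18: taxable services → 0% + 3% transit = 3% → $1.42
Office chair $166.57: home furniture → 3.75% + 0% transit = 3.75% → $6.25
Garment alterations $27.66: taxable services → 0% + 3% transit = 3% → $0.83
Haircut $64.76: taxable services → 0% + 3% transit = 3% → $1.94
Side table $81.52: home furniture → 3.75% + 0% transit = 3.75% → $3.06
Jigsaw puzzle (1000 pc) $26.21: children's toys → 4.25% + 3% transit = 7.25% → $1.90
Coat rack $65.65: home furniture → 3.75% + 0% transit = 3.75% → $2.46
Subtotal = $479.55; tax = $17.86; total due = $497.41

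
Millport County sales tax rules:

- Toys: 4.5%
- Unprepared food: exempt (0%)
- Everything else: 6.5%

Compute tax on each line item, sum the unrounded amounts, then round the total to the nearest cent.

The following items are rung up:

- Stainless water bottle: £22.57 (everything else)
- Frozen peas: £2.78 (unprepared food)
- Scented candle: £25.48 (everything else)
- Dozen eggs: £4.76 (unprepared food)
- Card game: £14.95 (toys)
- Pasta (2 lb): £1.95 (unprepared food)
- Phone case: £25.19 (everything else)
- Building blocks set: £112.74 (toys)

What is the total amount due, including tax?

£220.93

Stainless water bottle £22.57: everything else → 6.5% → £1.46705
Frozen peas £2.78: unprepared food → 0% → £0.00
Scented candle £25.48: everything else → 6.5% → £1.6562
Dozen eggs £4.76: unprepared food → 0% → £0.00
Card game £14.95: toys → 4.5% → £0.67275
Pasta (2 lb) £1.95: unprepared food → 0% → £0.00
Phone case £25.19: everything else → 6.5% → £1.63735
Building blocks set £112.74: toys → 4.5% → £5.0733
Subtotal = £210.42; unrounded tax = £10.50665 → £10.51; total due = £220.93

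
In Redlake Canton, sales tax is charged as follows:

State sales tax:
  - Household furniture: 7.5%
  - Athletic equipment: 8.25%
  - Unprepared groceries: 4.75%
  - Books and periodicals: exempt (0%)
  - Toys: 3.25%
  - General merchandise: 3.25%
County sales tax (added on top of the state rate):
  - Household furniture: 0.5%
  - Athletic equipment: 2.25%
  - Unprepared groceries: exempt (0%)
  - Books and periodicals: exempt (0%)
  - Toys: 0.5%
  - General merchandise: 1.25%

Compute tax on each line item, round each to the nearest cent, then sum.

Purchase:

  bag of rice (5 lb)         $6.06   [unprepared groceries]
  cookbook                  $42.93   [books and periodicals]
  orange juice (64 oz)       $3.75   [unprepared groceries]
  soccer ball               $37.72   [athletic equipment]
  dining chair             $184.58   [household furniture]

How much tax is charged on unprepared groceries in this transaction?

$0.47

Bag of rice (5 lb) $6.06: unprepared groceries → 4.75% + 0% county = 4.75% → $0.29
Orange juice (64 oz) $3.75: unprepared groceries → 4.75% + 0% county = 4.75% → $0.18
Tax on unprepared groceries = $0.29 + $0.18 = $0.47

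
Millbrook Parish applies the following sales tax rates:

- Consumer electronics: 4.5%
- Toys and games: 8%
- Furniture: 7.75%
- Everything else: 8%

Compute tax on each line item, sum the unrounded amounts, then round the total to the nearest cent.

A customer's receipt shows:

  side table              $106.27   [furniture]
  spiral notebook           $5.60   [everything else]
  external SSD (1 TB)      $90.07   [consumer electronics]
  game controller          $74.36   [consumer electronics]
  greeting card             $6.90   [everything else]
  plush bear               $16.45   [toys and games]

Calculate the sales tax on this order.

Side table $106.27: furniture → 7.75% → $8.235925
Spiral notebook $5.60: everything else → 8% → $0.448
External SSD (1 TB) $90.07: consumer electronics → 4.5% → $4.05315
Game controller $74.36: consumer electronics → 4.5% → $3.3462
Greeting card $6.90: everything else → 8% → $0.552
Plush bear $16.45: toys and games → 8% → $1.316
Unrounded tax sum = $17.951275 → $17.95

$17.95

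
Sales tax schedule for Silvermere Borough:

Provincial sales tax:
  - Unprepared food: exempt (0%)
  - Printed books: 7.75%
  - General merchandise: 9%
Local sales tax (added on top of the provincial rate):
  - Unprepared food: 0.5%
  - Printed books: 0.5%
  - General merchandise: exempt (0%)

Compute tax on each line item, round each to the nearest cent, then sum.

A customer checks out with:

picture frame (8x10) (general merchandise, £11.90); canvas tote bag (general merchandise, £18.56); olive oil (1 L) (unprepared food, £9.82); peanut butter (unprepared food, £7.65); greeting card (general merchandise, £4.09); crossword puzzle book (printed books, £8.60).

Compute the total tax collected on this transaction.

Picture frame (8x10) £11.90: general merchandise → 9% + 0% local = 9% → £1.07
Canvas tote bag £18.56: general merchandise → 9% + 0% local = 9% → £1.67
Olive oil (1 L) £9.82: unprepared food → 0% + 0.5% local = 0.5% → £0.05
Peanut butter £7.65: unprepared food → 0% + 0.5% local = 0.5% → £0.04
Greeting card £4.09: general merchandise → 9% + 0% local = 9% → £0.37
Crossword puzzle book £8.60: printed books → 7.75% + 0.5% local = 8.25% → £0.71
Total tax = £1.07 + £1.67 + £0.05 + £0.04 + £0.37 + £0.71 = £3.91

£3.91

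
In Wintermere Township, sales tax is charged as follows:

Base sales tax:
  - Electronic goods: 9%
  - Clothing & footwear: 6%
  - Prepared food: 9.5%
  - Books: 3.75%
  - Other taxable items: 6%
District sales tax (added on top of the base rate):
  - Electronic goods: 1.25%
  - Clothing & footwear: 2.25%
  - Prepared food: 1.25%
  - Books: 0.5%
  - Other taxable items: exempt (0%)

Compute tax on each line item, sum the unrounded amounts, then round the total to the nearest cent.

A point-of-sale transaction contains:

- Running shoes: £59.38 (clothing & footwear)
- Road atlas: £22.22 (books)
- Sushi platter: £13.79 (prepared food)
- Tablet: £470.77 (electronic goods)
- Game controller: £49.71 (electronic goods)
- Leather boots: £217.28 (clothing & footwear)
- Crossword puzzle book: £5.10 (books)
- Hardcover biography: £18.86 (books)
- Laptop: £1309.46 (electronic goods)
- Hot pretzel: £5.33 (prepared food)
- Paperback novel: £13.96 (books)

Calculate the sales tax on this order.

£215.00

Running shoes £59.38: clothing & footwear → 6% + 2.25% district = 8.25% → £4.89885
Road atlas £22.22: books → 3.75% + 0.5% district = 4.25% → £0.94435
Sushi platter £13.79: prepared food → 9.5% + 1.25% district = 10.75% → £1.482425
Tablet £470.77: electronic goods → 9% + 1.25% district = 10.25% → £48.253925
Game controller £49.71: electronic goods → 9% + 1.25% district = 10.25% → £5.095275
Leather boots £217.28: clothing & footwear → 6% + 2.25% district = 8.25% → £17.9256
Crossword puzzle book £5.10: books → 3.75% + 0.5% district = 4.25% → £0.21675
Hardcover biography £18.86: books → 3.75% + 0.5% district = 4.25% → £0.80155
Laptop £1309.46: electronic goods → 9% + 1.25% district = 10.25% → £134.21965
Hot pretzel £5.33: prepared food → 9.5% + 1.25% district = 10.75% → £0.572975
Paperback novel £13.96: books → 3.75% + 0.5% district = 4.25% → £0.5933
Unrounded tax sum = £215.00465 → £215.00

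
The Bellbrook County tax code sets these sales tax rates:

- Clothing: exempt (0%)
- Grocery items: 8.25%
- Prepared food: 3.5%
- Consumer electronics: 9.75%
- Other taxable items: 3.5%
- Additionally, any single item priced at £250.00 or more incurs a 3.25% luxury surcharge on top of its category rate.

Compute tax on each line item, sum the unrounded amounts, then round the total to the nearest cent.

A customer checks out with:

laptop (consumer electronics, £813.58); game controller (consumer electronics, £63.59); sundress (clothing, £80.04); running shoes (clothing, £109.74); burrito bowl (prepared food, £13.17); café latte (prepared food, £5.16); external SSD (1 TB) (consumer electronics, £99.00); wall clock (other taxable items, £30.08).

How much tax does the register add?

£123.31

Laptop £813.58: consumer electronics → 9.75% + 3.25% surcharge = 13% → £105.7654
Game controller £63.59: consumer electronics → 9.75% → £6.200025
Sundress £80.04: clothing → 0% → £0.00
Running shoes £109.74: clothing → 0% → £0.00
Burrito bowl £13.17: prepared food → 3.5% → £0.46095
Café latte £5.16: prepared food → 3.5% → £0.1806
External SSD (1 TB) £99.00: consumer electronics → 9.75% → £9.6525
Wall clock £30.08: other taxable items → 3.5% → £1.0528
Unrounded tax sum = £123.312275 → £123.31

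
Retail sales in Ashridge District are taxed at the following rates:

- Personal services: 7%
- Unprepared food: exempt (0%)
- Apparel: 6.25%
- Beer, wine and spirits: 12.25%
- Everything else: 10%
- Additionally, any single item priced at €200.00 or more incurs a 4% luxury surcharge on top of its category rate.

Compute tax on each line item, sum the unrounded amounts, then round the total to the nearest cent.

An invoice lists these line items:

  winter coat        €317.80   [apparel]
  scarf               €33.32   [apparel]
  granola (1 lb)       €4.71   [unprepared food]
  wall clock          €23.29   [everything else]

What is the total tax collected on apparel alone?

€34.66

Winter coat €317.80: apparel → 6.25% + 4% surcharge = 10.25% → €32.5745
Scarf €33.32: apparel → 6.25% → €2.0825
Tax on apparel: unrounded sum = €34.657 → €34.66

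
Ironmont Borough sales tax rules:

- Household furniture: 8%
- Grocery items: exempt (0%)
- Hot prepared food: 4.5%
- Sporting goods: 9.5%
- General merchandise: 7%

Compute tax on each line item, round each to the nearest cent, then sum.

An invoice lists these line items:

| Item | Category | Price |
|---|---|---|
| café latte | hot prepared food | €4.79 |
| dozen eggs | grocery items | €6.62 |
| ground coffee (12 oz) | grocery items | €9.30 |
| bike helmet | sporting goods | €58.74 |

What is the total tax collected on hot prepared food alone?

€0.22

Café latte €4.79: hot prepared food → 4.5% → €0.22
Tax on hot prepared food = €0.22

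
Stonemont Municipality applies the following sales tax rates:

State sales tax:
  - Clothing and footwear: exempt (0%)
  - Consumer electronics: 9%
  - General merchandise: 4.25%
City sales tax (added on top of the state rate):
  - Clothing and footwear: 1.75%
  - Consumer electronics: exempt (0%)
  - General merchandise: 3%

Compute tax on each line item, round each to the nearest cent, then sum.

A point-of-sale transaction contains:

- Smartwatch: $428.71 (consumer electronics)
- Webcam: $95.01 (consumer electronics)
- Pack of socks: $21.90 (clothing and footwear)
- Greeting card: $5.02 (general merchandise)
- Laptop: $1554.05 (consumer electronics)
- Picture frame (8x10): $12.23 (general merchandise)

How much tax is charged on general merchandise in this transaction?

Greeting card $5.02: general merchandise → 4.25% + 3% city = 7.25% → $0.36
Picture frame (8x10) $12.23: general merchandise → 4.25% + 3% city = 7.25% → $0.89
Tax on general merchandise = $0.36 + $0.89 = $1.25

$1.25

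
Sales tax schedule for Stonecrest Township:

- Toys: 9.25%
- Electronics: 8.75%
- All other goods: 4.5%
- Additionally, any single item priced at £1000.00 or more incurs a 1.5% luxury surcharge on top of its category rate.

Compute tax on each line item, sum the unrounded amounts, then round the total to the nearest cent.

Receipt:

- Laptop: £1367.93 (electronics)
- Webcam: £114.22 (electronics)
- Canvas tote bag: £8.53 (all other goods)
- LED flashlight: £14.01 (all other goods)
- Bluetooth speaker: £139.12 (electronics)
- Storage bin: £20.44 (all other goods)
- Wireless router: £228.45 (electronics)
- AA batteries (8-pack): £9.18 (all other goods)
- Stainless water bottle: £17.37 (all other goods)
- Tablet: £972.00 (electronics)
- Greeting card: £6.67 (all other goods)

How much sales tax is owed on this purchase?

Laptop £1367.93: electronics → 8.75% + 1.5% surcharge = 10.25% → £140.212825
Webcam £114.22: electronics → 8.75% → £9.99425
Canvas tote bag £8.53: all other goods → 4.5% → £0.38385
LED flashlight £14.01: all other goods → 4.5% → £0.63045
Bluetooth speaker £139.12: electronics → 8.75% → £12.173
Storage bin £20.44: all other goods → 4.5% → £0.9198
Wireless router £228.45: electronics → 8.75% → £19.989375
AA batteries (8-pack) £9.18: all other goods → 4.5% → £0.4131
Stainless water bottle £17.37: all other goods → 4.5% → £0.78165
Tablet £972.00: electronics → 8.75% → £85.05
Greeting card £6.67: all other goods → 4.5% → £0.30015
Unrounded tax sum = £270.84845 → £270.85

£270.85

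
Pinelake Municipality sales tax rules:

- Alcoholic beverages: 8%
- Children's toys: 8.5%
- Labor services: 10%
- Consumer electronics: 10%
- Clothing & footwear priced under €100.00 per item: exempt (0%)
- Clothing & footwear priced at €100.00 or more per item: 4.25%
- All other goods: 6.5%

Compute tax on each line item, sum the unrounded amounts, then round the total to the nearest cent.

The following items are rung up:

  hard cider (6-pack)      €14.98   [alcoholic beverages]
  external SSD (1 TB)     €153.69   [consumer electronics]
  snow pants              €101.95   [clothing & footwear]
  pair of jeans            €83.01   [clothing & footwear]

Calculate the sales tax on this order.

Hard cider (6-pack) €14.98: alcoholic beverages → 8% → €1.1984
External SSD (1 TB) €153.69: consumer electronics → 10% → €15.369
Snow pants €101.95: clothing & footwear, €100.00 or more → 4.25% → €4.332875
Pair of jeans €83.01: clothing & footwear, under €100.00 → 0% → €0.00
Unrounded tax sum = €20.900275 → €20.90

€20.90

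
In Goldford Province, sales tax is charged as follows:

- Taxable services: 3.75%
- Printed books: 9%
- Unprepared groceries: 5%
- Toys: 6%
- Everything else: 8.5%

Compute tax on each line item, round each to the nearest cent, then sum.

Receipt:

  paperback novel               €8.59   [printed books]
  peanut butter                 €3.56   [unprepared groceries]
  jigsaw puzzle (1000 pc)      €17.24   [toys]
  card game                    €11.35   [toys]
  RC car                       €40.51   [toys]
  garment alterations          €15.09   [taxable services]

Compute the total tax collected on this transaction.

Paperback novel €8.59: printed books → 9% → €0.77
Peanut butter €3.56: unprepared groceries → 5% → €0.18
Jigsaw puzzle (1000 pc) €17.24: toys → 6% → €1.03
Card game €11.35: toys → 6% → €0.68
RC car €40.51: toys → 6% → €2.43
Garment alterations €15.09: taxable services → 3.75% → €0.57
Total tax = €0.77 + €0.18 + €1.03 + €0.68 + €2.43 + €0.57 = €5.66

€5.66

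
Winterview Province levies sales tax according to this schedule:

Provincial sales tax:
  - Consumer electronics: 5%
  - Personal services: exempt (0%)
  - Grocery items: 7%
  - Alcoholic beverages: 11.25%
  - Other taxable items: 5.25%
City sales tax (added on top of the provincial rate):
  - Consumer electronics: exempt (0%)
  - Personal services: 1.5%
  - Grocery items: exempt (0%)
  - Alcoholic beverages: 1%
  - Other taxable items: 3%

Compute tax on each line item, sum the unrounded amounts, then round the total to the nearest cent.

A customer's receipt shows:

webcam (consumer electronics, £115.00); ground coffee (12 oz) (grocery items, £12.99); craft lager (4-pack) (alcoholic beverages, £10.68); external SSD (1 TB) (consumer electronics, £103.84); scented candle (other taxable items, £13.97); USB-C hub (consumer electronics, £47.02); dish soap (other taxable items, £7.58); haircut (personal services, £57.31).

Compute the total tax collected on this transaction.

£18.15

Webcam £115.00: consumer electronics → 5% + 0% city = 5% → £5.75
Ground coffee (12 oz) £12.99: grocery items → 7% + 0% city = 7% → £0.9093
Craft lager (4-pack) £10.68: alcoholic beverages → 11.25% + 1% city = 12.25% → £1.3083
External SSD (1 TB) £103.84: consumer electronics → 5% + 0% city = 5% → £5.192
Scented candle £13.97: other taxable items → 5.25% + 3% city = 8.25% → £1.152525
USB-C hub £47.02: consumer electronics → 5% + 0% city = 5% → £2.351
Dish soap £7.58: other taxable items → 5.25% + 3% city = 8.25% → £0.62535
Haircut £57.31: personal services → 0% + 1.5% city = 1.5% → £0.85965
Unrounded tax sum = £18.148125 → £18.15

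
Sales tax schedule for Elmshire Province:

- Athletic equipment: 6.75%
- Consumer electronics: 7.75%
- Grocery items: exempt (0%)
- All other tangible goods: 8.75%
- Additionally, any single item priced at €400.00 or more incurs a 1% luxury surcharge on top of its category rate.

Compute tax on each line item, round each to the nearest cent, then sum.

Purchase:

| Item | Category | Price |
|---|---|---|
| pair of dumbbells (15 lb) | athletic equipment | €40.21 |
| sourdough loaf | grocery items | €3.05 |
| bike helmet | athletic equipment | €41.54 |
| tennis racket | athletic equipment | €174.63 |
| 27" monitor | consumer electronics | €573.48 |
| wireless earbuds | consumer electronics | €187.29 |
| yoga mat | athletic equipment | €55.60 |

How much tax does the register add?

€85.74

Pair of dumbbells (15 lb) €40.21: athletic equipment → 6.75% → €2.71
Sourdough loaf €3.05: grocery items → 0% → €0.00
Bike helmet €41.54: athletic equipment → 6.75% → €2.80
Tennis racket €174.63: athletic equipment → 6.75% → €11.79
27" monitor €573.48: consumer electronics → 7.75% + 1% surcharge = 8.75% → €50.18
Wireless earbuds €187.29: consumer electronics → 7.75% → €14.51
Yoga mat €55.60: athletic equipment → 6.75% → €3.75
Total tax = €2.71 + €2.80 + €11.79 + €50.18 + €14.51 + €3.75 = €85.74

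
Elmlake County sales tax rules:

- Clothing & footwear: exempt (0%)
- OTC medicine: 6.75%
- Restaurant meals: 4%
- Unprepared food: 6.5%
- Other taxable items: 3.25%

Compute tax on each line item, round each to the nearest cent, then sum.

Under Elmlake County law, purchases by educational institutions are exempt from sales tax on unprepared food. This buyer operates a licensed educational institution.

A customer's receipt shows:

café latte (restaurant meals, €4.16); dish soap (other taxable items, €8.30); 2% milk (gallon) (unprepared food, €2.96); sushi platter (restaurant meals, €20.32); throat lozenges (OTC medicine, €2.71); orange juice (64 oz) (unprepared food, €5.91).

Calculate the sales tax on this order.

Café latte €4.16: restaurant meals → 4% → €0.17
Dish soap €8.30: other taxable items → 3.25% → €0.27
2% milk (gallon) €2.96: unprepared food, buyer-exempt → 0% → €0.00
Sushi platter €20.32: restaurant meals → 4% → €0.81
Throat lozenges €2.71: OTC medicine → 6.75% → €0.18
Orange juice (64 oz) €5.91: unprepared food, buyer-exempt → 0% → €0.00
Total tax = €0.17 + €0.27 + €0.81 + €0.18 = €1.43

€1.43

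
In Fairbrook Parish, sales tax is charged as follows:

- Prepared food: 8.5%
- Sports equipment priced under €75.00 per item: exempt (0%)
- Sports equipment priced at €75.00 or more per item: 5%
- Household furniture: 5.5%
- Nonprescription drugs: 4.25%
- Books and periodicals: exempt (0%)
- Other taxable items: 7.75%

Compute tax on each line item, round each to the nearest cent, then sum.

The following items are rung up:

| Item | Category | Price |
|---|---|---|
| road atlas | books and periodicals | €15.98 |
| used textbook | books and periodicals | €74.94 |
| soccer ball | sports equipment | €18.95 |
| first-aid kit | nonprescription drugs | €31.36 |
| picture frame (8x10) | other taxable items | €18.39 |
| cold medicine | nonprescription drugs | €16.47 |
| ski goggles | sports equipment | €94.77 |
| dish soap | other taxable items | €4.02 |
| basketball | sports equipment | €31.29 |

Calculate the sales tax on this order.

Road atlas €15.98: books and periodicals → 0% → €0.00
Used textbook €74.94: books and periodicals → 0% → €0.00
Soccer ball €18.95: sports equipment, under €75.00 → 0% → €0.00
First-aid kit €31.36: nonprescription drugs → 4.25% → €1.33
Picture frame (8x10) €18.39: other taxable items → 7.75% → €1.43
Cold medicine €16.47: nonprescription drugs → 4.25% → €0.70
Ski goggles €94.77: sports equipment, €75.00 or more → 5% → €4.74
Dish soap €4.02: other taxable items → 7.75% → €0.31
Basketball €31.29: sports equipment, under €75.00 → 0% → €0.00
Total tax = €1.33 + €1.43 + €0.70 + €4.74 + €0.31 = €8.51

€8.51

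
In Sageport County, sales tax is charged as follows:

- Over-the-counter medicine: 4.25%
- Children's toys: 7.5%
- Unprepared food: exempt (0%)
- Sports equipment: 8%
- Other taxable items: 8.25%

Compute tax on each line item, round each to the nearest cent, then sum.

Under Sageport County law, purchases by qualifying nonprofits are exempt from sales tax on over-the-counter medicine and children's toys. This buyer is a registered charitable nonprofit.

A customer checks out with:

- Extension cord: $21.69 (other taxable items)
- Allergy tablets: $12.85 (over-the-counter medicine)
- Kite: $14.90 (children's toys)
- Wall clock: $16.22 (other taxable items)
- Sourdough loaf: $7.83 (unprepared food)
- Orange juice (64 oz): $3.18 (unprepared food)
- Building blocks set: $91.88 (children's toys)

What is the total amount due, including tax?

Extension cord $21.69: other taxable items → 8.25% → $1.79
Allergy tablets $12.85: over-the-counter medicine, buyer-exempt → 0% → $0.00
Kite $14.90: children's toys, buyer-exempt → 0% → $0.00
Wall clock $16.22: other taxable items → 8.25% → $1.34
Sourdough loaf $7.83: unprepared food → 0% → $0.00
Orange juice (64 oz) $3.18: unprepared food → 0% → $0.00
Building blocks set $91.88: children's toys, buyer-exempt → 0% → $0.00
Subtotal = $168.55; tax = $3.13; total due = $171.68

$171.68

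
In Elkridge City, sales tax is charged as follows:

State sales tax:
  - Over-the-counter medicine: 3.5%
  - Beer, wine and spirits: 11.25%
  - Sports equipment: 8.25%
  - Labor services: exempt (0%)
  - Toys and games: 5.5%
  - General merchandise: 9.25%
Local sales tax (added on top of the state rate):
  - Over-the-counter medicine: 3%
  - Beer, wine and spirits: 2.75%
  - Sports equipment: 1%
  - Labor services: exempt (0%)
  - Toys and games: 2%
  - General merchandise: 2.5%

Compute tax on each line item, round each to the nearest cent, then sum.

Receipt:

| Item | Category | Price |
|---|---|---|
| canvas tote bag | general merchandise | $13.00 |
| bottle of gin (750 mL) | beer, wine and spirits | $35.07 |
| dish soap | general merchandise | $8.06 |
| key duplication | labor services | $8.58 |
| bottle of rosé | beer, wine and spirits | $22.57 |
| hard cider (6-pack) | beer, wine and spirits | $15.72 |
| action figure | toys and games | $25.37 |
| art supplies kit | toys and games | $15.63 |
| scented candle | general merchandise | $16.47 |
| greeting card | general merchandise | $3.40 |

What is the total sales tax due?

Canvas tote bag $13.00: general merchandise → 9.25% + 2.5% local = 11.75% → $1.53
Bottle of gin (750 mL) $35.07: beer, wine and spirits → 11.25% + 2.75% local = 14% → $4.91
Dish soap $8.06: general merchandise → 9.25% + 2.5% local = 11.75% → $0.95
Key duplication $8.58: labor services → 0% + 0% local = 0% → $0.00
Bottle of rosé $22.57: beer, wine and spirits → 11.25% + 2.75% local = 14% → $3.16
Hard cider (6-pack) $15.72: beer, wine and spirits → 11.25% + 2.75% local = 14% → $2.20
Action figure $25.37: toys and games → 5.5% + 2% local = 7.5% → $1.90
Art supplies kit $15.63: toys and games → 5.5% + 2% local = 7.5% → $1.17
Scented candle $16.47: general merchandise → 9.25% + 2.5% local = 11.75% → $1.94
Greeting card $3.40: general merchandise → 9.25% + 2.5% local = 11.75% → $0.40
Total tax = $1.53 + $4.91 + $0.95 + $3.16 + $2.20 + $1.90 + $1.17 + $1.94 + $0.40 = $18.16

$18.16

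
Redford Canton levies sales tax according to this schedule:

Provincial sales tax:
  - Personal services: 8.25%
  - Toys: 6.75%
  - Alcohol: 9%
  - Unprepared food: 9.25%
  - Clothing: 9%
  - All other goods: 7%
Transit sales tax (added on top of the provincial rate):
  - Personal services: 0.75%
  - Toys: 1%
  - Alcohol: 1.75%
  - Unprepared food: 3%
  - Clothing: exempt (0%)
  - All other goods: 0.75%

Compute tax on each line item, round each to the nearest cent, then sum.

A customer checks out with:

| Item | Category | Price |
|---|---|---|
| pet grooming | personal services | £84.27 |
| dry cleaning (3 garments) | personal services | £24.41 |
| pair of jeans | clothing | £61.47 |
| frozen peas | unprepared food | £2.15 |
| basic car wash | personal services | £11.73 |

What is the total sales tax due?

Pet grooming £84.27: personal services → 8.25% + 0.75% transit = 9% → £7.58
Dry cleaning (3 garments) £24.41: personal services → 8.25% + 0.75% transit = 9% → £2.20
Pair of jeans £61.47: clothing → 9% + 0% transit = 9% → £5.53
Frozen peas £2.15: unprepared food → 9.25% + 3% transit = 12.25% → £0.26
Basic car wash £11.73: personal services → 8.25% + 0.75% transit = 9% → £1.06
Total tax = £7.58 + £2.20 + £5.53 + £0.26 + £1.06 = £16.63

£16.63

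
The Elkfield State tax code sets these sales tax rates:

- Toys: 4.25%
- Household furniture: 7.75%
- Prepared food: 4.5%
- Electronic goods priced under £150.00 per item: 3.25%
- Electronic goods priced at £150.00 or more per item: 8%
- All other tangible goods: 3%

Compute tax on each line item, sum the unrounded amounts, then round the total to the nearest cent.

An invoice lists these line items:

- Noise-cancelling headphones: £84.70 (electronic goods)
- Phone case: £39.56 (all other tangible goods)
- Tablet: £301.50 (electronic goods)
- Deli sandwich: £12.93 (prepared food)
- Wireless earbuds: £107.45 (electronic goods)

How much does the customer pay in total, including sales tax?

£578.27

Noise-cancelling headphones £84.70: electronic goods, under £150.00 → 3.25% → £2.75275
Phone case £39.56: all other tangible goods → 3% → £1.1868
Tablet £301.50: electronic goods, £150.00 or more → 8% → £24.12
Deli sandwich £12.93: prepared food → 4.5% → £0.58185
Wireless earbuds £107.45: electronic goods, under £150.00 → 3.25% → £3.492125
Subtotal = £546.14; unrounded tax = £32.133525 → £32.13; total due = £578.27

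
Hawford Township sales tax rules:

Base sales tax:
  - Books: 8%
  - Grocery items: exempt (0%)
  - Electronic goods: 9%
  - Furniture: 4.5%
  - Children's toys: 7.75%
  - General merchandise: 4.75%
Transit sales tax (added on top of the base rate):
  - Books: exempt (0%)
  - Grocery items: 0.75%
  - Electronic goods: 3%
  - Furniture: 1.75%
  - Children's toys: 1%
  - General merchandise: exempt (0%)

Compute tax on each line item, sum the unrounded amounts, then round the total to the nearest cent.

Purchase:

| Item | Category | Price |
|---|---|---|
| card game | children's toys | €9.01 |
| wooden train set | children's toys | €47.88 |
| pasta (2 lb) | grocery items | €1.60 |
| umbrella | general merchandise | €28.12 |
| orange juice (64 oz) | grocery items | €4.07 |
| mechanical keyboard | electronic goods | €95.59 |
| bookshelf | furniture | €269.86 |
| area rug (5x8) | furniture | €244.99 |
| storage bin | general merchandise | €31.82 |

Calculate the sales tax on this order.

€51.52

Card game €9.01: children's toys → 7.75% + 1% transit = 8.75% → €0.788375
Wooden train set €47.88: children's toys → 7.75% + 1% transit = 8.75% → €4.1895
Pasta (2 lb) €1.60: grocery items → 0% + 0.75% transit = 0.75% → €0.012
Umbrella €28.12: general merchandise → 4.75% + 0% transit = 4.75% → €1.3357
Orange juice (64 oz) €4.07: grocery items → 0% + 0.75% transit = 0.75% → €0.030525
Mechanical keyboard €95.59: electronic goods → 9% + 3% transit = 12% → €11.4708
Bookshelf €269.86: furniture → 4.5% + 1.75% transit = 6.25% → €16.86625
Area rug (5x8) €244.99: furniture → 4.5% + 1.75% transit = 6.25% → €15.311875
Storage bin €31.82: general merchandise → 4.75% + 0% transit = 4.75% → €1.51145
Unrounded tax sum = €51.516475 → €51.52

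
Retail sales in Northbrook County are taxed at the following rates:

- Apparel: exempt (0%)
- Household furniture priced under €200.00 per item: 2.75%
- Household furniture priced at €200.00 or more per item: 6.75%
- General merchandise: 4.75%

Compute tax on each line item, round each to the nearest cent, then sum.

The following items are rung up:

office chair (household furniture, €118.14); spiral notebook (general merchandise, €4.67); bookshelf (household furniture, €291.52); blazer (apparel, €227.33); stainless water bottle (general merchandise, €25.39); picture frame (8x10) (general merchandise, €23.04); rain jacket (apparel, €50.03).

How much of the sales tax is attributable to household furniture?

€22.93

Office chair €118.14: household furniture, under €200.00 → 2.75% → €3.25
Bookshelf €291.52: household furniture, €200.00 or more → 6.75% → €19.68
Tax on household furniture = €3.25 + €19.68 = €22.93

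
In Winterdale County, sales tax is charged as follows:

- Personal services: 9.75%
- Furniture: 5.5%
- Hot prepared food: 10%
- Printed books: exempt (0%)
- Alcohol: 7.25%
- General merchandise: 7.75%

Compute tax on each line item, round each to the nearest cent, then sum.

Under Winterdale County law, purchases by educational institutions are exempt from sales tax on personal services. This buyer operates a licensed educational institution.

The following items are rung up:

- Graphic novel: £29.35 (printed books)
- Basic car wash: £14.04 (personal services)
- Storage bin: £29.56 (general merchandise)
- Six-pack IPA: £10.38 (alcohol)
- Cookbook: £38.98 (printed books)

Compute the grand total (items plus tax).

£125.35

Graphic novel £29.35: printed books → 0% → £0.00
Basic car wash £14.04: personal services, buyer-exempt → 0% → £0.00
Storage bin £29.56: general merchandise → 7.75% → £2.29
Six-pack IPA £10.38: alcohol → 7.25% → £0.75
Cookbook £38.98: printed books → 0% → £0.00
Subtotal = £122.31; tax = £3.04; total due = £125.35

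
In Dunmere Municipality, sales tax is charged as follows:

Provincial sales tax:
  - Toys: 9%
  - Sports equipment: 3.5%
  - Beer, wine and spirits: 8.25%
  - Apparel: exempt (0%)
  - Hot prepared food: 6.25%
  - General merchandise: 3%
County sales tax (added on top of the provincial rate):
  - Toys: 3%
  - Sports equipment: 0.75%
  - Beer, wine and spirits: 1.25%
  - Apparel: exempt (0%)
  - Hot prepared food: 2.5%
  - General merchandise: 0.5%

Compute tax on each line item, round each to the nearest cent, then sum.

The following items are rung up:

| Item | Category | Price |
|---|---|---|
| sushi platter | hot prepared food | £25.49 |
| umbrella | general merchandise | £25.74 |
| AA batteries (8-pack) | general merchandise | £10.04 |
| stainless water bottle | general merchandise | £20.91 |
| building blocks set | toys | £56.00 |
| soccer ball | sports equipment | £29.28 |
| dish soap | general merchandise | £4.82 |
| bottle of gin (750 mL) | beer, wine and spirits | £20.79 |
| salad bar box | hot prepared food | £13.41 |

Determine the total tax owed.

Sushi platter £25.49: hot prepared food → 6.25% + 2.5% county = 8.75% → £2.23
Umbrella £25.74: general merchandise → 3% + 0.5% county = 3.5% → £0.90
AA batteries (8-pack) £10.04: general merchandise → 3% + 0.5% county = 3.5% → £0.35
Stainless water bottle £20.91: general merchandise → 3% + 0.5% county = 3.5% → £0.73
Building blocks set £56.00: toys → 9% + 3% county = 12% → £6.72
Soccer ball £29.28: sports equipment → 3.5% + 0.75% county = 4.25% → £1.24
Dish soap £4.82: general merchandise → 3% + 0.5% county = 3.5% → £0.17
Bottle of gin (750 mL) £20.79: beer, wine and spirits → 8.25% + 1.25% county = 9.5% → £1.98
Salad bar box £13.41: hot prepared food → 6.25% + 2.5% county = 8.75% → £1.17
Total tax = £2.23 + £0.90 + £0.35 + £0.73 + £6.72 + £1.24 + £0.17 + £1.98 + £1.17 = £15.49

£15.49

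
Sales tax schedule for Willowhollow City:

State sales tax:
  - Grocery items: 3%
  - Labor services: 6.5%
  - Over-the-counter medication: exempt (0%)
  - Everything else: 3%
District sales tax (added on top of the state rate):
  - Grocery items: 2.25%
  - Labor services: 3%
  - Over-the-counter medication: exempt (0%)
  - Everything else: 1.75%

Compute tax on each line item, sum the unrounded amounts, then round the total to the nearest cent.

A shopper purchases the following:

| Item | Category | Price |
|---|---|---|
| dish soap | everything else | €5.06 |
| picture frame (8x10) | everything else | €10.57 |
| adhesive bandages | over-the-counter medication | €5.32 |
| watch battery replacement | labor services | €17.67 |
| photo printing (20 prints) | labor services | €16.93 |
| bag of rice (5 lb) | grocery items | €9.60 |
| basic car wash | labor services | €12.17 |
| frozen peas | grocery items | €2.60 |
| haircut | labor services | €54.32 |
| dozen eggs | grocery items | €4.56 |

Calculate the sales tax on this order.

€11.23

Dish soap €5.06: everything else → 3% + 1.75% district = 4.75% → €0.24035
Picture frame (8x10) €10.57: everything else → 3% + 1.75% district = 4.75% → €0.502075
Adhesive bandages €5.32: over-the-counter medication → 0% + 0% district = 0% → €0.00
Watch battery replacement €17.67: labor services → 6.5% + 3% district = 9.5% → €1.67865
Photo printing (20 prints) €16.93: labor services → 6.5% + 3% district = 9.5% → €1.60835
Bag of rice (5 lb) €9.60: grocery items → 3% + 2.25% district = 5.25% → €0.504
Basic car wash €12.17: labor services → 6.5% + 3% district = 9.5% → €1.15615
Frozen peas €2.60: grocery items → 3% + 2.25% district = 5.25% → €0.1365
Haircut €54.32: labor services → 6.5% + 3% district = 9.5% → €5.1604
Dozen eggs €4.56: grocery items → 3% + 2.25% district = 5.25% → €0.2394
Unrounded tax sum = €11.225875 → €11.23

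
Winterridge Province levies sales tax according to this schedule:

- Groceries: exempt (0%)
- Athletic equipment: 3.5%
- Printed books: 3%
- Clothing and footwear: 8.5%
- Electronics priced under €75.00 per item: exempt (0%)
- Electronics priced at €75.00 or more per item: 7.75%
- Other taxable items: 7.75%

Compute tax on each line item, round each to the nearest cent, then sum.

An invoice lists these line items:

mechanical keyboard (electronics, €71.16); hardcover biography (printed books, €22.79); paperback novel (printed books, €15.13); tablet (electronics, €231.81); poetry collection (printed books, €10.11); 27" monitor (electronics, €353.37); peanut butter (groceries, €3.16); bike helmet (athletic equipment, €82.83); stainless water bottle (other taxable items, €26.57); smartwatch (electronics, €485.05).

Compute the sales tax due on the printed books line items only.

€1.43

Hardcover biography €22.79: printed books → 3% → €0.68
Paperback novel €15.13: printed books → 3% → €0.45
Poetry collection €10.11: printed books → 3% → €0.30
Tax on printed books = €0.68 + €0.45 + €0.30 = €1.43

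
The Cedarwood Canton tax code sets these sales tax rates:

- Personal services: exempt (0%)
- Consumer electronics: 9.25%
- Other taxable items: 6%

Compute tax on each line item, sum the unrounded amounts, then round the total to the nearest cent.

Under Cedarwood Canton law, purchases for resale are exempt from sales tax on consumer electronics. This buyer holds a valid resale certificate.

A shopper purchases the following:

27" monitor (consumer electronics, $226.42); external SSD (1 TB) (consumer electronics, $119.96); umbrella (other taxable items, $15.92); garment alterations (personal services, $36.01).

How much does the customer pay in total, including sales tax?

27" monitor $226.42: consumer electronics, buyer-exempt → 0% → $0.00
External SSD (1 TB) $119.96: consumer electronics, buyer-exempt → 0% → $0.00
Umbrella $15.92: other taxable items → 6% → $0.9552
Garment alterations $36.01: personal services → 0% → $0.00
Subtotal = $398.31; unrounded tax = $0.9552 → $0.96; total due = $399.27

$399.27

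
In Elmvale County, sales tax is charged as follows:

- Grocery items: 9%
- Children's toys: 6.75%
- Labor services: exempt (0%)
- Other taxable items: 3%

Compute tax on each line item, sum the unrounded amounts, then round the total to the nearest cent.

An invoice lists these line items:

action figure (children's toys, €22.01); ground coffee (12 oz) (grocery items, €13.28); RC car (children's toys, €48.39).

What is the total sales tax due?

€5.95

Action figure €22.01: children's toys → 6.75% → €1.485675
Ground coffee (12 oz) €13.28: grocery items → 9% → €1.1952
RC car €48.39: children's toys → 6.75% → €3.266325
Unrounded tax sum = €5.9472 → €5.95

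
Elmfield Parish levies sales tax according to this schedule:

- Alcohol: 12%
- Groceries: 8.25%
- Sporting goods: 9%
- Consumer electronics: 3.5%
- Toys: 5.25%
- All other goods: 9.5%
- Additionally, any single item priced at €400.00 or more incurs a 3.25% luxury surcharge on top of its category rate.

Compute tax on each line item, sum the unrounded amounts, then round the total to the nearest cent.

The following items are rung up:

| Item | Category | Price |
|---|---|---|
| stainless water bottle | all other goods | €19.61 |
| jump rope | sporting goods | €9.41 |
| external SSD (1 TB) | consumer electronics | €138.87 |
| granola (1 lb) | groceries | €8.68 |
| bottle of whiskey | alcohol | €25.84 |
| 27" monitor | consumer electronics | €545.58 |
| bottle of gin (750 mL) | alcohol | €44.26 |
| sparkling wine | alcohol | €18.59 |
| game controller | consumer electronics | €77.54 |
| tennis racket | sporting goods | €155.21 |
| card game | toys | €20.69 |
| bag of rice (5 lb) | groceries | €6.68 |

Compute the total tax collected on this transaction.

€74.08

Stainless water bottle €19.61: all other goods → 9.5% → €1.86295
Jump rope €9.41: sporting goods → 9% → €0.8469
External SSD (1 TB) €138.87: consumer electronics → 3.5% → €4.86045
Granola (1 lb) €8.68: groceries → 8.25% → €0.7161
Bottle of whiskey €25.84: alcohol → 12% → €3.1008
27" monitor €545.58: consumer electronics → 3.5% + 3.25% surcharge = 6.75% → €36.82665
Bottle of gin (750 mL) €44.26: alcohol → 12% → €5.3112
Sparkling wine €18.59: alcohol → 12% → €2.2308
Game controller €77.54: consumer electronics → 3.5% → €2.7139
Tennis racket €155.21: sporting goods → 9% → €13.9689
Card game €20.69: toys → 5.25% → €1.086225
Bag of rice (5 lb) €6.68: groceries → 8.25% → €0.5511
Unrounded tax sum = €74.075975 → €74.08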